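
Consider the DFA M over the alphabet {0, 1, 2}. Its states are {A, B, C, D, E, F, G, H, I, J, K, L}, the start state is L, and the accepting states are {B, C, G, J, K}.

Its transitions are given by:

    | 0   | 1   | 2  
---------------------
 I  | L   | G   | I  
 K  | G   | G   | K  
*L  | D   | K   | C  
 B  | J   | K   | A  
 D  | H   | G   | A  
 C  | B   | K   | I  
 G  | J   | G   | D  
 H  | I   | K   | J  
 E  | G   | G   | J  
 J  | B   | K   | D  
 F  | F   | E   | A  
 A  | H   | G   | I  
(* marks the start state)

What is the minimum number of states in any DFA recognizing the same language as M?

5

First remove the unreachable states {E,F}; 10 states remain.
P0 = {B,C,G,J,K} | {A,D,H,I,L}.
Split {B,C,G,J,K} by δ(·,2) → {B,C,G,J} and {K}.
Split {B,C,G,J} by δ(·,1) → {B,C,J} and {G}.
Split {A,D,H,I,L} by δ(·,1) → {A,D,I} and {H,L}.
No further refinement is possible. Final partition (5 blocks): {B,C,J} | {A,D,I} | {K} | {G} | {H,L}.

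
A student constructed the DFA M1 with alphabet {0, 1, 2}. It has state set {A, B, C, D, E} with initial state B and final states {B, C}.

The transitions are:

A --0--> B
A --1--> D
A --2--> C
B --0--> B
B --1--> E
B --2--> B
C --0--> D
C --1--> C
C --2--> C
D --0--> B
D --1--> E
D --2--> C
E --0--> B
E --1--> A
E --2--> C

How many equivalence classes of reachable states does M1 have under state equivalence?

Every state is reachable, so we keep all 5.
Start with accepting vs non-accepting: {B,C} | {A,D,E}.
On input 0, block {B,C} splits into {B} and {C}.
Stable partition: {B} | {A,D,E} | {C} — 3 equivalence classes.

3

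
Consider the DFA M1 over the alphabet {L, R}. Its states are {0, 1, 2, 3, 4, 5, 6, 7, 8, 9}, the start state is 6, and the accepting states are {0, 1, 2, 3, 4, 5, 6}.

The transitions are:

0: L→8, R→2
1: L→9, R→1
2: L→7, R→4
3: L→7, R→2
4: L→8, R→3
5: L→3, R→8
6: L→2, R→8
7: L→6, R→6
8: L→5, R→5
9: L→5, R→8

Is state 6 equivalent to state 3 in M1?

No

Reachable states from the start: {2,3,4,5,6,7,8}. Unreachable: {0,1,9} — drop them.
Start with accepting vs non-accepting: {2,3,4,5,6} | {7,8}.
Split {2,3,4,5,6} by δ(·,L) → {2,3,4} and {5,6}.
No further refinement is possible. Final partition (3 blocks): {2,3,4} | {7,8} | {5,6}.
6 and 3 end up in different blocks, so they are distinguishable. For instance, the string 'L' is accepted from only 6.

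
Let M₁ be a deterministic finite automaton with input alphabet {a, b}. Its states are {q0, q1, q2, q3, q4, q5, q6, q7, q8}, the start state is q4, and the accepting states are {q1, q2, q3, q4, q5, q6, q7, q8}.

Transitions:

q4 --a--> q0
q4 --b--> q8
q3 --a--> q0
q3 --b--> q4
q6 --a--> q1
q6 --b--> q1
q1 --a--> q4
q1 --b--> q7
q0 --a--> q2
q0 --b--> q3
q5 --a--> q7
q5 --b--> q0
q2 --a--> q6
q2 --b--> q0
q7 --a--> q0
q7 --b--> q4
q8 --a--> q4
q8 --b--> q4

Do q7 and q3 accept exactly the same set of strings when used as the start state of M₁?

Yes

Reachable states from the start: {q0,q1,q2,q3,q4,q6,q7,q8}. Unreachable: {q5} — drop them.
Start with accepting vs non-accepting: {q1,q2,q3,q4,q6,q7,q8} | {q0}.
Split {q1,q2,q3,q4,q6,q7,q8} by δ(·,a) → {q1,q2,q6,q8} and {q3,q4,q7}.
On input a, block {q1,q2,q6,q8} splits into {q1,q8} and {q2,q6}.
Split {q3,q4,q7} by δ(·,b) → {q3,q7} and {q4}.
Refine {q1,q8} on symbol b: members go to different blocks, giving {q1} and {q8}.
On input a, block {q2,q6} splits into {q2} and {q6}.
No further refinement is possible. Final partition (7 blocks): {q1} | {q0} | {q3,q7} | {q2} | {q4} | {q8} | {q6}.
q7 and q3 lie in the same block of the stable partition, so they are equivalent — no string distinguishes them.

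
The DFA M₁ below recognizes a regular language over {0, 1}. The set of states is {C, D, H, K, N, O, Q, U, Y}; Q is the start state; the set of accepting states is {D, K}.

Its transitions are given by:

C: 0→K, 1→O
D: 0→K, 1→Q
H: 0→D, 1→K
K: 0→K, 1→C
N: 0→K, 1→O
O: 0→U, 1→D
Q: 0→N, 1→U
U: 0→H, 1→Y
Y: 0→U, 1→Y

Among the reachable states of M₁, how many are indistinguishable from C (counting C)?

2

Every state is reachable, so we keep all 9.
P0 = {D,K} | {C,H,N,O,Q,U,Y}.
Split {C,H,N,O,Q,U,Y} by δ(·,0) → {O,Q,U,Y} and {C,H,N}.
On input 1, block {D,K} splits into {K} and {D}.
Split {O,Q,U,Y} by δ(·,0) → {O,Y} and {Q,U}.
Refine {O,Y} on symbol 1: members go to different blocks, giving {O} and {Y}.
Refine {C,H,N} on symbol 0: members go to different blocks, giving {C,N} and {H}.
Refine {Q,U} on symbol 0: members go to different blocks, giving {U} and {Q}.
No further refinement is possible. Final partition (8 blocks): {K} | {O} | {C,N} | {D} | {U} | {Y} | {H} | {Q}.
The equivalence class containing C is {C,N}, of size 2.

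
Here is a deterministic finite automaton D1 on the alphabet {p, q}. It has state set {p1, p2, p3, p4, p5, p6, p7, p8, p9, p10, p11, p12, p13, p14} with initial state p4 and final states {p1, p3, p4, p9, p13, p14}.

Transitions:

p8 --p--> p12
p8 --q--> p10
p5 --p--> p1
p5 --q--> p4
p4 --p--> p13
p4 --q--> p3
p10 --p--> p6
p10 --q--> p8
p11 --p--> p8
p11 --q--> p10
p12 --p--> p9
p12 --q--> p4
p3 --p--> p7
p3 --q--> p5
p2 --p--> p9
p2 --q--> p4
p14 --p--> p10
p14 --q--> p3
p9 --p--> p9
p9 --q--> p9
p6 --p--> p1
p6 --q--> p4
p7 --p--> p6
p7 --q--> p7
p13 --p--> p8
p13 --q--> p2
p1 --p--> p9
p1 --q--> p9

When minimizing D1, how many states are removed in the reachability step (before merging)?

2

BFS from p4 reaches {p1, p2, p3, p4, p5, p6, p7, p8, p9, p10, p12, p13}; the 2 state(s) p11, p14 are never visited.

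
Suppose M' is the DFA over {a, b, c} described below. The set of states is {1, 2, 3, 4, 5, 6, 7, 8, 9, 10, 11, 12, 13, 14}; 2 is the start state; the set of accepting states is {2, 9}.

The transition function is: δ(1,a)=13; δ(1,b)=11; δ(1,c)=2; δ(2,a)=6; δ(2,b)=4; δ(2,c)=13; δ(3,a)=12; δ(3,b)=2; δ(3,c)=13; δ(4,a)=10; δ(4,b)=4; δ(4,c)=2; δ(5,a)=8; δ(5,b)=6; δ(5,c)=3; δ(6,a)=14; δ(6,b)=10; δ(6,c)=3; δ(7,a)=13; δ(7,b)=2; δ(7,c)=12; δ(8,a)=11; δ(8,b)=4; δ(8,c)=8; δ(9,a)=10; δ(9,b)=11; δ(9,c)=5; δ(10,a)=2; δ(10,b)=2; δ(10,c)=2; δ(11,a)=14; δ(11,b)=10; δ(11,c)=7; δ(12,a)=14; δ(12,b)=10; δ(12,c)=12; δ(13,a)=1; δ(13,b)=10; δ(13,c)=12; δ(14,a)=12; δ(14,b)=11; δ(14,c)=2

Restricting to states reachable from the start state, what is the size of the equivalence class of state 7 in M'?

2

States {5,8,9} cannot be reached from the start state, so discard them.
Initial partition by acceptance: {2} | {1,3,4,6,7,10,11,12,13,14}.
On input a, block {1,3,4,6,7,10,11,12,13,14} splits into {1,3,4,6,7,11,12,13,14} and {10}.
Refine {1,3,4,6,7,11,12,13,14} on symbol a: members go to different blocks, giving {1,3,6,7,11,12,13,14} and {4}.
Split {1,3,6,7,11,12,13,14} by δ(·,b) → {6,11,12,13} and {1,14} and {3,7}.
On input c, block {6,11,12,13} splits into {6,11} and {12,13}.
The partition is now stable with 7 blocks: {2} | {6,11} | {10} | {4} | {1,14} | {3,7} | {12,13}.
The equivalence class containing 7 is {3,7}, of size 2.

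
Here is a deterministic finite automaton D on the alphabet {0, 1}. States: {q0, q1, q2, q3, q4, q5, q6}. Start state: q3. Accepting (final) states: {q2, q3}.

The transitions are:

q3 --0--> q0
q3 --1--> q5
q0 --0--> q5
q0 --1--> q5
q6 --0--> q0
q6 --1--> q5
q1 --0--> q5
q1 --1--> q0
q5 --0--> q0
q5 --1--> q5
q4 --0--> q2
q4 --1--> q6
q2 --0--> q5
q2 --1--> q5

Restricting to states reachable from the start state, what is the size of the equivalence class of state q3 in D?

1

Reachable states from the start: {q0,q3,q5}. Unreachable: {q1,q2,q4,q6} — drop them.
P0 = {q3} | {q0,q5}.
No further refinement is possible. Final partition (2 blocks): {q3} | {q0,q5}.
State q3 belongs to the block {q3}, which has 1 states.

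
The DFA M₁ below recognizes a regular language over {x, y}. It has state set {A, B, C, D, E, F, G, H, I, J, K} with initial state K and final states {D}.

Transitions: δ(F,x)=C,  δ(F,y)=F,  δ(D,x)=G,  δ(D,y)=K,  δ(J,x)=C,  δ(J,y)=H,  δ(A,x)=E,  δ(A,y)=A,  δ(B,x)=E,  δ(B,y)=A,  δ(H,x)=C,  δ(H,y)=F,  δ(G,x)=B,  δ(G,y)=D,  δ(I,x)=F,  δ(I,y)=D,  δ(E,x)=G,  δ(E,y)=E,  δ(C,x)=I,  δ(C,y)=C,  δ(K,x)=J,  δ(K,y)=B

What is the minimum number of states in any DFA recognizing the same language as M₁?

All states are reachable from the start state.
Initial partition by acceptance: {D} | {A,B,C,E,F,G,H,I,J,K}.
On input y, block {A,B,C,E,F,G,H,I,J,K} splits into {A,B,C,E,F,H,J,K} and {G,I}.
Refine {A,B,C,E,F,H,J,K} on symbol x: members go to different blocks, giving {A,B,F,H,J,K} and {C,E}.
On input x, block {A,B,F,H,J,K} splits into {A,B,F,H,J} and {K}.
No further refinement is possible. Final partition (5 blocks): {D} | {A,B,F,H,J} | {G,I} | {C,E} | {K}.

5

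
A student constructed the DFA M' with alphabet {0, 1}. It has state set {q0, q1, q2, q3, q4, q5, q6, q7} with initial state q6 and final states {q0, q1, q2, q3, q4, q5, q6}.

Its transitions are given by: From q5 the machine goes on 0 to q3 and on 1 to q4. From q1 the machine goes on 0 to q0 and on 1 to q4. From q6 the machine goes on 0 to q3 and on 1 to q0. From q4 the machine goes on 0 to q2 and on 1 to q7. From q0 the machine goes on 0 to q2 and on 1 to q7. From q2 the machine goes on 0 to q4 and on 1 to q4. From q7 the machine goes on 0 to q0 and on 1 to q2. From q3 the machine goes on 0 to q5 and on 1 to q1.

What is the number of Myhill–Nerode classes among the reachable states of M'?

5

Every state is reachable, so we keep all 8.
P0 = {q0,q1,q2,q3,q4,q5,q6} | {q7}.
Split {q0,q1,q2,q3,q4,q5,q6} by δ(·,1) → {q1,q2,q3,q5,q6} and {q0,q4}.
Split {q1,q2,q3,q5,q6} by δ(·,0) → {q3,q5,q6} and {q1,q2}.
On input 1, block {q3,q5,q6} splits into {q5,q6} and {q3}.
The partition is now stable with 5 blocks: {q5,q6} | {q7} | {q0,q4} | {q1,q2} | {q3}.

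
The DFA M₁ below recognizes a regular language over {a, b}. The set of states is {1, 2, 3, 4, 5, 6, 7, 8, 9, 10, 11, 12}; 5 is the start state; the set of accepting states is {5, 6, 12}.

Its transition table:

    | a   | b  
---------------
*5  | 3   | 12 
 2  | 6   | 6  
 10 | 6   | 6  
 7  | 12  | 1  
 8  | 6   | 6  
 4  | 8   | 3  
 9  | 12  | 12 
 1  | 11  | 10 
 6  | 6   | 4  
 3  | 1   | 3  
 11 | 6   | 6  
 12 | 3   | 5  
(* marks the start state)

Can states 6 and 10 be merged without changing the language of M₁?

No

Reachable states from the start: {1,3,4,5,6,8,10,11,12}. Unreachable: {2,7,9} — drop them.
Start with accepting vs non-accepting: {5,6,12} | {1,3,4,8,10,11}.
Split {5,6,12} by δ(·,a) → {5,12} and {6}.
On input a, block {1,3,4,8,10,11} splits into {1,3,4} and {8,10,11}.
Refine {1,3,4} on symbol a: members go to different blocks, giving {1,4} and {3}.
Refine {1,4} on symbol b: members go to different blocks, giving {1} and {4}.
No further refinement is possible. Final partition (6 blocks): {5,12} | {1} | {6} | {8,10,11} | {3} | {4}.
6 and 10 end up in different blocks, so they are distinguishable. For instance, the string 'ε' is accepted from only 6.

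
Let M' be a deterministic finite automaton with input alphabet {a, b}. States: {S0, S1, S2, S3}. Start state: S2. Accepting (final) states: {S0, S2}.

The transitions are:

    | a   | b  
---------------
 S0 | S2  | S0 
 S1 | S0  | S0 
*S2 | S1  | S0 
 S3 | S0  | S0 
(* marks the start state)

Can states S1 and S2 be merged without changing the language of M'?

No

States {S3} cannot be reached from the start state, so discard them.
P0 = {S0,S2} | {S1}.
Refine {S0,S2} on symbol a: members go to different blocks, giving {S0} and {S2}.
The partition is now stable with 3 blocks: {S0} | {S1} | {S2}.
S1 and S2 end up in different blocks, so they are distinguishable. For instance, the string 'ε' is accepted from only S2.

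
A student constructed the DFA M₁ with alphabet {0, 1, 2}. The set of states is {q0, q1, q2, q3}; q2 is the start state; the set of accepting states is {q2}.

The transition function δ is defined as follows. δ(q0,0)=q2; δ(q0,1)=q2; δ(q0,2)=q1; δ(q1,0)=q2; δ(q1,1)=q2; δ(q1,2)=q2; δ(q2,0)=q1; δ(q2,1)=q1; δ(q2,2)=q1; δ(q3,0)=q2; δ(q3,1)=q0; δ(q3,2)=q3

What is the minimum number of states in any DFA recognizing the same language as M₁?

Reachable states from the start: {q1,q2}. Unreachable: {q0,q3} — drop them.
Start with accepting vs non-accepting: {q2} | {q1}.
Stable partition: {q2} | {q1} — 2 equivalence classes.

2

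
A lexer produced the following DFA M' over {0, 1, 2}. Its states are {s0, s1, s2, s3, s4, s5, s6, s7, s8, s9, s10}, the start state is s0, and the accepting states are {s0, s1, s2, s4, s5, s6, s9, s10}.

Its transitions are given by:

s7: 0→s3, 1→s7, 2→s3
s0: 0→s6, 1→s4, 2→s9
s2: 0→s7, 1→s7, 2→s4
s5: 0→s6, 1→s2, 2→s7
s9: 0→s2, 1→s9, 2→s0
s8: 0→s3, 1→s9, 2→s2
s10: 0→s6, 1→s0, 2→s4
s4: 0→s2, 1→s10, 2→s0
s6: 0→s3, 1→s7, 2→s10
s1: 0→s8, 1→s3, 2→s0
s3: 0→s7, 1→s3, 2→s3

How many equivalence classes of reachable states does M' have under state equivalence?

3

States {s1,s5,s8} cannot be reached from the start state, so discard them.
P0 = {s0,s2,s4,s6,s9,s10} | {s3,s7}.
Refine {s0,s2,s4,s6,s9,s10} on symbol 0: members go to different blocks, giving {s0,s4,s9,s10} and {s2,s6}.
No further refinement is possible. Final partition (3 blocks): {s0,s4,s9,s10} | {s3,s7} | {s2,s6}.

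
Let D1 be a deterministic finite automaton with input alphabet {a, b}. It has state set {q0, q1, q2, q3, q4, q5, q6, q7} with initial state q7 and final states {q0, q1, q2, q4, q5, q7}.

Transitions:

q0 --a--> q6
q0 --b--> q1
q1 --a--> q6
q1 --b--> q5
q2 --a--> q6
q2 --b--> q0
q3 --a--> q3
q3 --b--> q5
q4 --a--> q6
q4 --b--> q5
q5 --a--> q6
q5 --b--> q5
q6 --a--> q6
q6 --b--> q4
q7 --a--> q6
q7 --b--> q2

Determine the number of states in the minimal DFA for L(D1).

Reachable states from the start: {q0,q1,q2,q4,q5,q6,q7}. Unreachable: {q3} — drop them.
Start with accepting vs non-accepting: {q0,q1,q2,q4,q5,q7} | {q6}.
The partition is now stable with 2 blocks: {q0,q1,q2,q4,q5,q7} | {q6}.

2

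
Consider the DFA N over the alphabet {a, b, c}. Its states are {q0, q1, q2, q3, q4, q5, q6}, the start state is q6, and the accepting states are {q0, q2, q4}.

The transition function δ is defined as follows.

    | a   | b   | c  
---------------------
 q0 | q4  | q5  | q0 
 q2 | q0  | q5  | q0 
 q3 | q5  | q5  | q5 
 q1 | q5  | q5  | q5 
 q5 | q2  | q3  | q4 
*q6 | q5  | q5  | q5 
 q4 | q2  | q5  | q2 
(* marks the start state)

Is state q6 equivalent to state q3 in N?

Yes

First remove the unreachable states {q1}; 6 states remain.
P0 = {q0,q2,q4} | {q3,q5,q6}.
Refine {q3,q5,q6} on symbol a: members go to different blocks, giving {q3,q6} and {q5}.
Stable partition: {q0,q2,q4} | {q3,q6} | {q5} — 3 equivalence classes.
q6 and q3 lie in the same block of the stable partition, so they are equivalent — no string distinguishes them.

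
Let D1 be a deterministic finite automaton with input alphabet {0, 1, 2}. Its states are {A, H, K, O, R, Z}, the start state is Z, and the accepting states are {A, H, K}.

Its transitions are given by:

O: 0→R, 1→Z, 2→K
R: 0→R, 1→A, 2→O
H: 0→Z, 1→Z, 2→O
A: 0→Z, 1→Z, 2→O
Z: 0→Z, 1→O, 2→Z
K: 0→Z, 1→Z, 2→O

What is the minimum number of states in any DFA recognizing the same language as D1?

4

First remove the unreachable states {H}; 5 states remain.
Start with accepting vs non-accepting: {A,K} | {O,R,Z}.
Split {O,R,Z} by δ(·,1) → {O,Z} and {R}.
Split {O,Z} by δ(·,0) → {O} and {Z}.
Stable partition: {A,K} | {O} | {R} | {Z} — 4 equivalence classes.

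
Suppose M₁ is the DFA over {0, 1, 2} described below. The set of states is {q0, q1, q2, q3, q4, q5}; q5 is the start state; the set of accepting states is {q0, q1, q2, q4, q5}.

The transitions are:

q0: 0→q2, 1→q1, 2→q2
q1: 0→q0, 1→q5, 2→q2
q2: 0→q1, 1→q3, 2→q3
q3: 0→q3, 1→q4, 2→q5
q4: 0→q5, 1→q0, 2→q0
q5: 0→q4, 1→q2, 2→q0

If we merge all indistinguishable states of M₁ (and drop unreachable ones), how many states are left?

Start with accepting vs non-accepting: {q0,q1,q2,q4,q5} | {q3}.
Split {q0,q1,q2,q4,q5} by δ(·,1) → {q0,q1,q4,q5} and {q2}.
Split {q0,q1,q4,q5} by δ(·,0) → {q1,q4,q5} and {q0}.
Split {q1,q4,q5} by δ(·,0) → {q4,q5} and {q1}.
Refine {q4,q5} on symbol 1: members go to different blocks, giving {q4} and {q5}.
The partition is now stable with 6 blocks: {q4} | {q3} | {q2} | {q0} | {q1} | {q5}.

6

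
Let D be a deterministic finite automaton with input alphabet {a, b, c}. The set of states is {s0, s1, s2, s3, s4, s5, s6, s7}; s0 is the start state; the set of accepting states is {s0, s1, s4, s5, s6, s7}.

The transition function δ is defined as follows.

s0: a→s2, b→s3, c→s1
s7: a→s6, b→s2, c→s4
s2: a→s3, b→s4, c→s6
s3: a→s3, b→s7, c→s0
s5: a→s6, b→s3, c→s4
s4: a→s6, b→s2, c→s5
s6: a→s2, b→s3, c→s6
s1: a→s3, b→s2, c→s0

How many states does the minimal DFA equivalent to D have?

3

All states are reachable from the start state.
Initial partition by acceptance: {s0,s1,s4,s5,s6,s7} | {s2,s3}.
Refine {s0,s1,s4,s5,s6,s7} on symbol a: members go to different blocks, giving {s0,s1,s6} and {s4,s5,s7}.
No further refinement is possible. Final partition (3 blocks): {s0,s1,s6} | {s2,s3} | {s4,s5,s7}.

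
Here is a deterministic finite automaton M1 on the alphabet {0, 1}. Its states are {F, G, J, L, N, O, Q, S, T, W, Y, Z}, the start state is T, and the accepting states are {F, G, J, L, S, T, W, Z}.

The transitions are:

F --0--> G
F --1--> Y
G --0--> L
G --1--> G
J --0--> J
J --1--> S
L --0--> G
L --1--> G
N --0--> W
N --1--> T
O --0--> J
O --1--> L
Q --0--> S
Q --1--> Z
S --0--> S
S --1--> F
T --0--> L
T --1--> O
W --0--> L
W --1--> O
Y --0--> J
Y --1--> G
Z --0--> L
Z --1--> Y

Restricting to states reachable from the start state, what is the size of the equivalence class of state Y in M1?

2

Reachable states from the start: {F,G,J,L,O,S,T,Y}. Unreachable: {N,Q,W,Z} — drop them.
Start with accepting vs non-accepting: {F,G,J,L,S,T} | {O,Y}.
Split {F,G,J,L,S,T} by δ(·,1) → {G,J,L,S} and {F,T}.
Refine {G,J,L,S} on symbol 1: members go to different blocks, giving {G,J,L} and {S}.
Refine {G,J,L} on symbol 1: members go to different blocks, giving {G,L} and {J}.
No further refinement is possible. Final partition (5 blocks): {G,L} | {O,Y} | {F,T} | {S} | {J}.
State Y belongs to the block {O,Y}, which has 2 states.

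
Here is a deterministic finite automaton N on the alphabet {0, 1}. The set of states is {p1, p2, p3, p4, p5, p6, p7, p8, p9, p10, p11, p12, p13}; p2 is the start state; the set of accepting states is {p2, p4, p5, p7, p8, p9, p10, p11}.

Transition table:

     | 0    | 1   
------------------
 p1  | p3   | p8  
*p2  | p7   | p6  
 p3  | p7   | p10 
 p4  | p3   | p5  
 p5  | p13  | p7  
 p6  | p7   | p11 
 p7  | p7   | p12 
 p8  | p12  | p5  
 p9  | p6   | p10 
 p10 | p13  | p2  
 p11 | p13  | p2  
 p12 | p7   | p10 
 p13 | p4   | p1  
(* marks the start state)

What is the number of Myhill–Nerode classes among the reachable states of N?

Reachable states from the start: {p1,p2,p3,p4,p5,p6,p7,p8,p10,p11,p12,p13}. Unreachable: {p9} — drop them.
Initial partition by acceptance: {p2,p4,p5,p7,p8,p10,p11} | {p1,p3,p6,p12,p13}.
Refine {p2,p4,p5,p7,p8,p10,p11} on symbol 0: members go to different blocks, giving {p4,p5,p8,p10,p11} and {p2,p7}.
On input 1, block {p4,p5,p8,p10,p11} splits into {p5,p10,p11} and {p4,p8}.
Refine {p1,p3,p6,p12,p13} on symbol 0: members go to different blocks, giving {p3,p6,p12} and {p1} and {p13}.
Stable partition: {p5,p10,p11} | {p3,p6,p12} | {p2,p7} | {p4,p8} | {p1} | {p13} — 6 equivalence classes.

6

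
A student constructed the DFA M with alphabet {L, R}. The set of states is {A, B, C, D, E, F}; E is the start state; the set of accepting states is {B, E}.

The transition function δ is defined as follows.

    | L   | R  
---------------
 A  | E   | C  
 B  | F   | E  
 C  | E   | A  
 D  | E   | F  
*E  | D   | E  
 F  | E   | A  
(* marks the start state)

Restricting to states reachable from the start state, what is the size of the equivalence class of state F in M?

First remove the unreachable states {B}; 5 states remain.
Start with accepting vs non-accepting: {E} | {A,C,D,F}.
Stable partition: {E} | {A,C,D,F} — 2 equivalence classes.
State F belongs to the block {A,C,D,F}, which has 4 states.

4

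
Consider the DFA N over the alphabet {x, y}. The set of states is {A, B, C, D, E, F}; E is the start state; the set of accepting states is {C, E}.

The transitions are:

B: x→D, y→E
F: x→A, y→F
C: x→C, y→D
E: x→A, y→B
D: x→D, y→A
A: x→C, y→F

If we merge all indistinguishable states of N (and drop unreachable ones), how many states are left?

6

Initial partition by acceptance: {C,E} | {A,B,D,F}.
On input x, block {C,E} splits into {C} and {E}.
On input x, block {A,B,D,F} splits into {B,D,F} and {A}.
On input x, block {B,D,F} splits into {B,D} and {F}.
On input y, block {B,D} splits into {B} and {D}.
Stable partition: {C} | {B} | {E} | {A} | {F} | {D} — 6 equivalence classes.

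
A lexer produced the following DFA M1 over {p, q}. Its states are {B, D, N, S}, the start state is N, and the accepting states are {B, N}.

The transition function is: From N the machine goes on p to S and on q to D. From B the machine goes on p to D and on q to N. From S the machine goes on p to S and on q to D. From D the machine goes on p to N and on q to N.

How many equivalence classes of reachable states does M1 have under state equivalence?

Reachable states from the start: {D,N,S}. Unreachable: {B} — drop them.
Initial partition by acceptance: {N} | {D,S}.
On input p, block {D,S} splits into {D} and {S}.
The partition is now stable with 3 blocks: {N} | {D} | {S}.

3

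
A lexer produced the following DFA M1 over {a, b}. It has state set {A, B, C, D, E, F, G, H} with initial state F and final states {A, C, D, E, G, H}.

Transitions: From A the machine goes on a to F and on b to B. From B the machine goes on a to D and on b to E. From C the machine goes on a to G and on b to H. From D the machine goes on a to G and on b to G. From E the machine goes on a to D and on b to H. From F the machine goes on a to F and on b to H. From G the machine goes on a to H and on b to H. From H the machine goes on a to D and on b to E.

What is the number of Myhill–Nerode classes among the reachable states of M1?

First remove the unreachable states {A,B,C}; 5 states remain.
Start with accepting vs non-accepting: {D,E,G,H} | {F}.
The partition is now stable with 2 blocks: {D,E,G,H} | {F}.

2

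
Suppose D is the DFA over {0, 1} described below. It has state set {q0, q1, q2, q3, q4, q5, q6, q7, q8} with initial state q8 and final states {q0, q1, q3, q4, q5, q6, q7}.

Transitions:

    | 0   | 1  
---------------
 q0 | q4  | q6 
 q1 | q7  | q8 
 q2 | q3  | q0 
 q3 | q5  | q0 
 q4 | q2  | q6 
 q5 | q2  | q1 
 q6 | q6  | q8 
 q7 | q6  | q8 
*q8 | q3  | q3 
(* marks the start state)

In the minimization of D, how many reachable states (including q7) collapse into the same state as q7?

Start with accepting vs non-accepting: {q0,q1,q3,q4,q5,q6,q7} | {q2,q8}.
Split {q0,q1,q3,q4,q5,q6,q7} by δ(·,0) → {q0,q1,q3,q6,q7} and {q4,q5}.
Refine {q0,q1,q3,q6,q7} on symbol 0: members go to different blocks, giving {q1,q6,q7} and {q0,q3}.
On input 1, block {q0,q3} splits into {q0} and {q3}.
On input 1, block {q2,q8} splits into {q2} and {q8}.
No further refinement is possible. Final partition (6 blocks): {q1,q6,q7} | {q2} | {q4,q5} | {q0} | {q3} | {q8}.
State q7 belongs to the block {q1,q6,q7}, which has 3 states.

3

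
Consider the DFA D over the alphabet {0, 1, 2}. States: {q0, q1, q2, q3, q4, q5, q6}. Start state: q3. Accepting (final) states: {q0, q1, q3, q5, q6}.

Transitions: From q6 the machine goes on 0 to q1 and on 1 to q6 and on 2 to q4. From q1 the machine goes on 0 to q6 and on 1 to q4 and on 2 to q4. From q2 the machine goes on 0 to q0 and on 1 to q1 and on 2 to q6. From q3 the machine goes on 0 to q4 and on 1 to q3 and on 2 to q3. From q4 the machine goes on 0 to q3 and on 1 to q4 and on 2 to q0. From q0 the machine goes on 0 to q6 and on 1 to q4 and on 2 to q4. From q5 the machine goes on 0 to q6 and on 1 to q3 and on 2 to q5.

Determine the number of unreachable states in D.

No path from q3 leads to q2, q5; the other 5 states are all reachable.

2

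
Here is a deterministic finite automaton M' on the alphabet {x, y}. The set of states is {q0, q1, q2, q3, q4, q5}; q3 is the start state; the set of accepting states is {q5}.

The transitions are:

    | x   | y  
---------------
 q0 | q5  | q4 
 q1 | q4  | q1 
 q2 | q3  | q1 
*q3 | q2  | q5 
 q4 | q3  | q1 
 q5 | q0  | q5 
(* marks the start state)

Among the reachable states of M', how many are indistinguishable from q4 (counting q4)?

All states are reachable from the start state.
P0 = {q5} | {q0,q1,q2,q3,q4}.
Split {q0,q1,q2,q3,q4} by δ(·,x) → {q1,q2,q3,q4} and {q0}.
Split {q1,q2,q3,q4} by δ(·,y) → {q1,q2,q4} and {q3}.
Refine {q1,q2,q4} on symbol x: members go to different blocks, giving {q2,q4} and {q1}.
No further refinement is possible. Final partition (5 blocks): {q5} | {q2,q4} | {q0} | {q3} | {q1}.
State q4 belongs to the block {q2,q4}, which has 2 states.

2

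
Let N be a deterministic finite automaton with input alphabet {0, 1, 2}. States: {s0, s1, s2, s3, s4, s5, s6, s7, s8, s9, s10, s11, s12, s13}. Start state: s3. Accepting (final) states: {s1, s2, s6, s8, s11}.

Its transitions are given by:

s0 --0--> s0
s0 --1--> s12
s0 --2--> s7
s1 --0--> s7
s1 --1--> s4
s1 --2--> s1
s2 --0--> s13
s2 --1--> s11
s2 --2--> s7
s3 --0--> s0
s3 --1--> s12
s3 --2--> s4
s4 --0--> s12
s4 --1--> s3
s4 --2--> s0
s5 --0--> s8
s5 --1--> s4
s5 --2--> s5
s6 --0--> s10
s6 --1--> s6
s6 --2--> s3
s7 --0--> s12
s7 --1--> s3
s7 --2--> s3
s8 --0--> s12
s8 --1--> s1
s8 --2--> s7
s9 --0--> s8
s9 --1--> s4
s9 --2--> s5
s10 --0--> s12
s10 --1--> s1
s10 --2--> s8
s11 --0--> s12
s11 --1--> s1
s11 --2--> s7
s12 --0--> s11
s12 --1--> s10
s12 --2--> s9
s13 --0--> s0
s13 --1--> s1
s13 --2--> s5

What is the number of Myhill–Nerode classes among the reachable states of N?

Reachable states from the start: {s0,s1,s3,s4,s5,s7,s8,s9,s10,s11,s12}. Unreachable: {s2,s6,s13} — drop them.
Initial partition by acceptance: {s1,s8,s11} | {s0,s3,s4,s5,s7,s9,s10,s12}.
Split {s1,s8,s11} by δ(·,1) → {s8,s11} and {s1}.
Split {s0,s3,s4,s5,s7,s9,s10,s12} by δ(·,0) → {s0,s3,s4,s7,s10} and {s5,s9,s12}.
Refine {s0,s3,s4,s7,s10} on symbol 0: members go to different blocks, giving {s4,s7,s10} and {s0,s3}.
Refine {s4,s7,s10} on symbol 1: members go to different blocks, giving {s4,s7} and {s10}.
Split {s5,s9,s12} by δ(·,1) → {s5,s9} and {s12}.
No further refinement is possible. Final partition (7 blocks): {s8,s11} | {s4,s7} | {s1} | {s5,s9} | {s0,s3} | {s10} | {s12}.

7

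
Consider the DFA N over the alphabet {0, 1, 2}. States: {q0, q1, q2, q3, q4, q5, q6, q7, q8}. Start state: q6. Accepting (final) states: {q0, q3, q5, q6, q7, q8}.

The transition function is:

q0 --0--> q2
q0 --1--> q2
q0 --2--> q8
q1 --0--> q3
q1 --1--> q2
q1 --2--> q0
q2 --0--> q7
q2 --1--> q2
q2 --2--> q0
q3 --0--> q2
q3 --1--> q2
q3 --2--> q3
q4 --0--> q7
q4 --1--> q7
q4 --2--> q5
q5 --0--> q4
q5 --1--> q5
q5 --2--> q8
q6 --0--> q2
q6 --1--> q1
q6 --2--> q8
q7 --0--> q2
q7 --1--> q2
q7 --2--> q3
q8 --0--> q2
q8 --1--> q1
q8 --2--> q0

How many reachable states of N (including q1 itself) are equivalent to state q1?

2

Reachable states from the start: {q0,q1,q2,q3,q6,q7,q8}. Unreachable: {q4,q5} — drop them.
Initial partition by acceptance: {q0,q3,q6,q7,q8} | {q1,q2}.
The partition is now stable with 2 blocks: {q0,q3,q6,q7,q8} | {q1,q2}.
The equivalence class containing q1 is {q1,q2}, of size 2.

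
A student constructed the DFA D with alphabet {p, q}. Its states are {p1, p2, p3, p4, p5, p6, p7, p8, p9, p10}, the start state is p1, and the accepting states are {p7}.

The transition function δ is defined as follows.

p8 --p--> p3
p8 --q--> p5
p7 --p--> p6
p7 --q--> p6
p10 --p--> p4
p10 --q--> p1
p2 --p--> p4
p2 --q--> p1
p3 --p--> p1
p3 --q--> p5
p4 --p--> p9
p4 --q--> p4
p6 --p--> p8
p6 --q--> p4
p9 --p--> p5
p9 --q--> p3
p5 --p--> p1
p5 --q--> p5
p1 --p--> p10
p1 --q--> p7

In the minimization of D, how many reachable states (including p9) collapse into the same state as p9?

2

Reachable states from the start: {p1,p3,p4,p5,p6,p7,p8,p9,p10}. Unreachable: {p2} — drop them.
P0 = {p7} | {p1,p3,p4,p5,p6,p8,p9,p10}.
Split {p1,p3,p4,p5,p6,p8,p9,p10} by δ(·,q) → {p3,p4,p5,p6,p8,p9,p10} and {p1}.
Refine {p3,p4,p5,p6,p8,p9,p10} on symbol p: members go to different blocks, giving {p4,p6,p8,p9,p10} and {p3,p5}.
On input p, block {p4,p6,p8,p9,p10} splits into {p4,p6,p10} and {p8,p9}.
On input p, block {p4,p6,p10} splits into {p4,p6} and {p10}.
Stable partition: {p7} | {p4,p6} | {p1} | {p3,p5} | {p8,p9} | {p10} — 6 equivalence classes.
The equivalence class containing p9 is {p8,p9}, of size 2.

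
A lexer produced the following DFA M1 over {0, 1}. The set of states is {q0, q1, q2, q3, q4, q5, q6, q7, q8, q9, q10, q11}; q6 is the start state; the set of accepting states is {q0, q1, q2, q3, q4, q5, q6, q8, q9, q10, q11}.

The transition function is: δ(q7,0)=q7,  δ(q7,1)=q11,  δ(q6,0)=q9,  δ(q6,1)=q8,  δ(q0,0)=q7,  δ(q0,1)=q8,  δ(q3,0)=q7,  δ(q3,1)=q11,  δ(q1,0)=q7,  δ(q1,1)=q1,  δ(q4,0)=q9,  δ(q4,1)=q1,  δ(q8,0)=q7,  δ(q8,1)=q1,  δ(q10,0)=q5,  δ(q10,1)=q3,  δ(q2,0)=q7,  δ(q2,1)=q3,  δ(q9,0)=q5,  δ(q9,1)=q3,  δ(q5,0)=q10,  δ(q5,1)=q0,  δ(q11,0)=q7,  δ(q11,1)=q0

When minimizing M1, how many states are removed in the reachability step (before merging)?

2

Starting at q6 and following transitions, the reachable set is {q0, q1, q3, q5, q6, q7, q8, q9, q10, q11}. That leaves q2, q4 unreachable — 2 in total.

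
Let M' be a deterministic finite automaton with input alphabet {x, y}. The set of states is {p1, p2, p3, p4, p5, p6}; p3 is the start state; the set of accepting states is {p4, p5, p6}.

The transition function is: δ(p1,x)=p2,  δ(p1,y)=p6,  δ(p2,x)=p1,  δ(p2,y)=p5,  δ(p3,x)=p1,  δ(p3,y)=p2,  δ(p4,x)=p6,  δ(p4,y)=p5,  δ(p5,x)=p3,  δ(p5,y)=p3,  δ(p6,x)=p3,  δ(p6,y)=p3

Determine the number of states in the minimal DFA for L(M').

First remove the unreachable states {p4}; 5 states remain.
P0 = {p5,p6} | {p1,p2,p3}.
On input y, block {p1,p2,p3} splits into {p1,p2} and {p3}.
The partition is now stable with 3 blocks: {p5,p6} | {p1,p2} | {p3}.

3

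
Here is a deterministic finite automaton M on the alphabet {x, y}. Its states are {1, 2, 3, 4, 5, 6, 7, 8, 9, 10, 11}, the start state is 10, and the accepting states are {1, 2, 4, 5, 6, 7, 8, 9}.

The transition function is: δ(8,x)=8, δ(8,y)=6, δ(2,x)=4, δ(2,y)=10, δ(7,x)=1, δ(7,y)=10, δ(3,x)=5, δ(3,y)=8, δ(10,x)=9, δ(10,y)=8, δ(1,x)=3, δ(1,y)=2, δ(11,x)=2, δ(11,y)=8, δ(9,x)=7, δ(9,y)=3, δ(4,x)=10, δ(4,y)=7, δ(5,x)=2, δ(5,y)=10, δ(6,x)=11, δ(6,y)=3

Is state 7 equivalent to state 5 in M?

No

All states are reachable from the start state.
Start with accepting vs non-accepting: {1,2,4,5,6,7,8,9} | {3,10,11}.
On input x, block {1,2,4,5,6,7,8,9} splits into {2,5,7,8,9} and {1,4,6}.
Split {2,5,7,8,9} by δ(·,x) → {5,8,9} and {2,7}.
Split {5,8,9} by δ(·,x) → {5,9} and {8}.
Refine {3,10,11} on symbol x: members go to different blocks, giving {3,10} and {11}.
On input x, block {1,4,6} splits into {1,4} and {6}.
Stable partition: {5,9} | {3,10} | {1,4} | {2,7} | {8} | {11} | {6} — 7 equivalence classes.
7 and 5 end up in different blocks, so they are distinguishable. For instance, the string 'xx' is accepted from only 5.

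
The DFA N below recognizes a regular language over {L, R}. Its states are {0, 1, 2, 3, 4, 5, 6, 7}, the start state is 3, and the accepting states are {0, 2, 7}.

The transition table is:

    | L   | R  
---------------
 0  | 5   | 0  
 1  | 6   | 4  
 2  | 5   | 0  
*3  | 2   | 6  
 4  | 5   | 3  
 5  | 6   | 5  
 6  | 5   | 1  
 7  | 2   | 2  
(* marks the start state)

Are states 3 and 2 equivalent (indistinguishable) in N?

Reachable states from the start: {0,1,2,3,4,5,6}. Unreachable: {7} — drop them.
Start with accepting vs non-accepting: {0,2} | {1,3,4,5,6}.
Split {1,3,4,5,6} by δ(·,L) → {1,4,5,6} and {3}.
On input R, block {1,4,5,6} splits into {1,5,6} and {4}.
On input R, block {1,5,6} splits into {5,6} and {1}.
On input R, block {5,6} splits into {5} and {6}.
The partition is now stable with 6 blocks: {0,2} | {5} | {3} | {4} | {1} | {6}.
3 and 2 end up in different blocks, so they are distinguishable. For instance, the string 'ε' is accepted from only 2.

No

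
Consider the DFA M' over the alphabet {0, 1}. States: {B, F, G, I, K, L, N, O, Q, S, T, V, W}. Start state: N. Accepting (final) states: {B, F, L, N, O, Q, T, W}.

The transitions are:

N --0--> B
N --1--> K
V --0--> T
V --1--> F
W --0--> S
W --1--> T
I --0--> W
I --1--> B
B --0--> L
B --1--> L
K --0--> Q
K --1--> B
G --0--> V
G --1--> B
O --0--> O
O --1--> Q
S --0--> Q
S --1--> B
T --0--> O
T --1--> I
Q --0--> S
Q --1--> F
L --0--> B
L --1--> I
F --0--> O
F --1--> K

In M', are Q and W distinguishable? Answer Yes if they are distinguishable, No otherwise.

First remove the unreachable states {G,V}; 11 states remain.
Initial partition by acceptance: {B,F,L,N,O,Q,T,W} | {I,K,S}.
On input 0, block {B,F,L,N,O,Q,T,W} splits into {B,F,L,N,O,T} and {Q,W}.
On input 1, block {B,F,L,N,O,T} splits into {F,L,N,T} and {B} and {O}.
Split {F,L,N,T} by δ(·,0) → {F,T} and {L,N}.
No further refinement is possible. Final partition (6 blocks): {F,T} | {I,K,S} | {Q,W} | {B} | {O} | {L,N}.
Q and W lie in the same block of the stable partition, so they are equivalent — no string distinguishes them.

No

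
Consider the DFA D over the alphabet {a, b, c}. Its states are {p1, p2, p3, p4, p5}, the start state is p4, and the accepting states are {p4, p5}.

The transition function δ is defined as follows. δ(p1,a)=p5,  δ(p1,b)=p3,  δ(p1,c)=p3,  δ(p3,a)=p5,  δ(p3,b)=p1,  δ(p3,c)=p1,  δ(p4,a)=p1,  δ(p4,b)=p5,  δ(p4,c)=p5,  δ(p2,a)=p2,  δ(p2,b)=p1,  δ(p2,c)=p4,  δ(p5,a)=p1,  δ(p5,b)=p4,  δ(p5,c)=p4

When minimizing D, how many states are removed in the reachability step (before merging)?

No path from p4 leads to p2; the other 4 states are all reachable.

1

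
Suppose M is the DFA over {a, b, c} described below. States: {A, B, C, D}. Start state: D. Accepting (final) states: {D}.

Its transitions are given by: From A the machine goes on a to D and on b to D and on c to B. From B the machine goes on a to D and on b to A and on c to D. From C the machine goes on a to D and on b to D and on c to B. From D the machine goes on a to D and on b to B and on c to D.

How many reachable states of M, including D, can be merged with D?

First remove the unreachable states {C}; 3 states remain.
Start with accepting vs non-accepting: {D} | {A,B}.
Split {A,B} by δ(·,b) → {A} and {B}.
The partition is now stable with 3 blocks: {D} | {A} | {B}.
State D belongs to the block {D}, which has 1 states.

1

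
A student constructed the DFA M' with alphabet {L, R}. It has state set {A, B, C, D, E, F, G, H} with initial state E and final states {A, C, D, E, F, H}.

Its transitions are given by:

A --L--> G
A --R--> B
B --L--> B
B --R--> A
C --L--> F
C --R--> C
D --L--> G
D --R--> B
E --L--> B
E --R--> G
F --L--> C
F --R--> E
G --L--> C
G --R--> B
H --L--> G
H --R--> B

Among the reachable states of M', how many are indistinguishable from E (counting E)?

States {D,H} cannot be reached from the start state, so discard them.
P0 = {A,C,E,F} | {B,G}.
On input L, block {A,C,E,F} splits into {A,E} and {C,F}.
On input L, block {B,G} splits into {B} and {G}.
Split {A,E} by δ(·,L) → {A} and {E}.
Refine {C,F} on symbol R: members go to different blocks, giving {C} and {F}.
No further refinement is possible. Final partition (6 blocks): {A} | {B} | {C} | {G} | {E} | {F}.
The equivalence class containing E is {E}, of size 1.

1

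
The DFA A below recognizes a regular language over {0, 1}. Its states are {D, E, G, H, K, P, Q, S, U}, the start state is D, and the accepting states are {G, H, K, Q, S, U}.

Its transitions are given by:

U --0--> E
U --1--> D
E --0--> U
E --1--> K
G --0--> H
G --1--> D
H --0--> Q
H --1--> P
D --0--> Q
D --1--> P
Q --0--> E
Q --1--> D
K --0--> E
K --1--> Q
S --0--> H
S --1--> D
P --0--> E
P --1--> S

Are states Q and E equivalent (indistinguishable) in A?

No

States {G} cannot be reached from the start state, so discard them.
Start with accepting vs non-accepting: {H,K,Q,S,U} | {D,E,P}.
On input 0, block {H,K,Q,S,U} splits into {K,Q,U} and {H,S}.
Split {K,Q,U} by δ(·,1) → {Q,U} and {K}.
Split {D,E,P} by δ(·,0) → {D,E} and {P}.
Refine {D,E} on symbol 1: members go to different blocks, giving {D} and {E}.
On input 0, block {H,S} splits into {S} and {H}.
No further refinement is possible. Final partition (7 blocks): {Q,U} | {D} | {S} | {K} | {P} | {E} | {H}.
Q and E end up in different blocks, so they are distinguishable. For instance, the string 'ε' is accepted from only Q.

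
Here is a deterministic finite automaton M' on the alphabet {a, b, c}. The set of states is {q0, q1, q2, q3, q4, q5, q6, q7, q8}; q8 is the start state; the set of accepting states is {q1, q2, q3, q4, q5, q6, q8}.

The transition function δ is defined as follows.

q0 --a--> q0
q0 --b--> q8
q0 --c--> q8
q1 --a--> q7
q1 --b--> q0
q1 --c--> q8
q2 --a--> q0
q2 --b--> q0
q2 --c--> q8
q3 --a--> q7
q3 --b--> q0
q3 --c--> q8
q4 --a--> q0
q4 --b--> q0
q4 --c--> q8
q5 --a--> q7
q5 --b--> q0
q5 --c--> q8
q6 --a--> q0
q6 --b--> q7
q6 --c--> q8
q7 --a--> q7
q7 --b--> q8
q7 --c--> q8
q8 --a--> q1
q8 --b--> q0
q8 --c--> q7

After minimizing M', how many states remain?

3

Reachable states from the start: {q0,q1,q7,q8}. Unreachable: {q2,q3,q4,q5,q6} — drop them.
Start with accepting vs non-accepting: {q1,q8} | {q0,q7}.
Split {q1,q8} by δ(·,a) → {q1} and {q8}.
No further refinement is possible. Final partition (3 blocks): {q1} | {q0,q7} | {q8}.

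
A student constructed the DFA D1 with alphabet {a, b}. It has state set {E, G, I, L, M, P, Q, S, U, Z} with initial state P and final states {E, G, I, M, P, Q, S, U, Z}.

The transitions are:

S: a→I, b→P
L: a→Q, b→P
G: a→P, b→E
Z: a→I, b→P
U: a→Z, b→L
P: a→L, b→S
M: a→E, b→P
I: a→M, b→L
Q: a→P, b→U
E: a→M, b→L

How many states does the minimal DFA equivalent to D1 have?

States {G} cannot be reached from the start state, so discard them.
Initial partition by acceptance: {E,I,M,P,Q,S,U,Z} | {L}.
Refine {E,I,M,P,Q,S,U,Z} on symbol a: members go to different blocks, giving {E,I,M,Q,S,U,Z} and {P}.
On input a, block {E,I,M,Q,S,U,Z} splits into {E,I,M,S,U,Z} and {Q}.
Refine {E,I,M,S,U,Z} on symbol b: members go to different blocks, giving {E,I,U} and {M,S,Z}.
Stable partition: {E,I,U} | {L} | {P} | {Q} | {M,S,Z} — 5 equivalence classes.

5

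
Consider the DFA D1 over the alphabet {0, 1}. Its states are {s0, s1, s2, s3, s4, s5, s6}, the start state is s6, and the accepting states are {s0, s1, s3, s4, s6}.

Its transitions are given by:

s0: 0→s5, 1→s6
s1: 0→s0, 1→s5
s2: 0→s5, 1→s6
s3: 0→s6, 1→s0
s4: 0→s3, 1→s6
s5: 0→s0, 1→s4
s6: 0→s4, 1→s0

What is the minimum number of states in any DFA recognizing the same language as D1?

5

States {s1,s2} cannot be reached from the start state, so discard them.
Start with accepting vs non-accepting: {s0,s3,s4,s6} | {s5}.
Refine {s0,s3,s4,s6} on symbol 0: members go to different blocks, giving {s3,s4,s6} and {s0}.
Split {s3,s4,s6} by δ(·,1) → {s3,s6} and {s4}.
On input 0, block {s3,s6} splits into {s3} and {s6}.
Stable partition: {s3} | {s5} | {s0} | {s4} | {s6} — 5 equivalence classes.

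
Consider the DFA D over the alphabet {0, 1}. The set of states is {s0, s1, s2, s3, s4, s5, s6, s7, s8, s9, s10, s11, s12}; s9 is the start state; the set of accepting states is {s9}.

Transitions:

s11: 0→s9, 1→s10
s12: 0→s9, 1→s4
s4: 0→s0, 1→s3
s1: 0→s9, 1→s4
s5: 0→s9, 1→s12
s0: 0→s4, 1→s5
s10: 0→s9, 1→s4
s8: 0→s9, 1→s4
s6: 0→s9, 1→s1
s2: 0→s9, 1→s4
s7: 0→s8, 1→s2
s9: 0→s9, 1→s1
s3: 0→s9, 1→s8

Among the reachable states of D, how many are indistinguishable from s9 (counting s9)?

1

Reachable states from the start: {s0,s1,s3,s4,s5,s8,s9,s12}. Unreachable: {s2,s6,s7,s10,s11} — drop them.
Initial partition by acceptance: {s9} | {s0,s1,s3,s4,s5,s8,s12}.
Refine {s0,s1,s3,s4,s5,s8,s12} on symbol 0: members go to different blocks, giving {s1,s3,s5,s8,s12} and {s0,s4}.
On input 1, block {s1,s3,s5,s8,s12} splits into {s1,s8,s12} and {s3,s5}.
No further refinement is possible. Final partition (4 blocks): {s9} | {s1,s8,s12} | {s0,s4} | {s3,s5}.
The equivalence class containing s9 is {s9}, of size 1.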